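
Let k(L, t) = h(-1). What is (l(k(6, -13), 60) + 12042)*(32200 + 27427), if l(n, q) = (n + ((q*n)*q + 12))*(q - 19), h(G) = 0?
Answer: 747364818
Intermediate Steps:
k(L, t) = 0
l(n, q) = (-19 + q)*(12 + n + n*q**2) (l(n, q) = (n + ((n*q)*q + 12))*(-19 + q) = (n + (n*q**2 + 12))*(-19 + q) = (n + (12 + n*q**2))*(-19 + q) = (12 + n + n*q**2)*(-19 + q) = (-19 + q)*(12 + n + n*q**2))
(l(k(6, -13), 60) + 12042)*(32200 + 27427) = ((-228 - 19*0 + 12*60 + 0*60 + 0*60**3 - 19*0*60**2) + 12042)*(32200 + 27427) = ((-228 + 0 + 720 + 0 + 0*216000 - 19*0*3600) + 12042)*59627 = ((-228 + 0 + 720 + 0 + 0 + 0) + 12042)*59627 = (492 + 12042)*59627 = 12534*59627 = 747364818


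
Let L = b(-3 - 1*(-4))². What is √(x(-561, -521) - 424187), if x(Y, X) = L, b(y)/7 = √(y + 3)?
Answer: I*√423991 ≈ 651.15*I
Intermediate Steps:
b(y) = 7*√(3 + y) (b(y) = 7*√(y + 3) = 7*√(3 + y))
L = 196 (L = (7*√(3 + (-3 - 1*(-4))))² = (7*√(3 + (-3 + 4)))² = (7*√(3 + 1))² = (7*√4)² = (7*2)² = 14² = 196)
x(Y, X) = 196
√(x(-561, -521) - 424187) = √(196 - 424187) = √(-423991) = I*√423991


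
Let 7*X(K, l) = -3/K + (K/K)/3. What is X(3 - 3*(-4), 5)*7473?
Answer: 4982/35 ≈ 142.34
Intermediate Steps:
X(K, l) = 1/21 - 3/(7*K) (X(K, l) = (-3/K + (K/K)/3)/7 = (-3/K + 1*(⅓))/7 = (-3/K + ⅓)/7 = (⅓ - 3/K)/7 = 1/21 - 3/(7*K))
X(3 - 3*(-4), 5)*7473 = ((-9 + (3 - 3*(-4)))/(21*(3 - 3*(-4))))*7473 = ((-9 + (3 + 12))/(21*(3 + 12)))*7473 = ((1/21)*(-9 + 15)/15)*7473 = ((1/21)*(1/15)*6)*7473 = (2/105)*7473 = 4982/35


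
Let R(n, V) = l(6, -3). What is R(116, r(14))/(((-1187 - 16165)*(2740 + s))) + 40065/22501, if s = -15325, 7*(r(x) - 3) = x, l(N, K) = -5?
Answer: 1749838211459/982730814984 ≈ 1.7806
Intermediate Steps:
r(x) = 3 + x/7
R(n, V) = -5
R(116, r(14))/(((-1187 - 16165)*(2740 + s))) + 40065/22501 = -5*1/((-1187 - 16165)*(2740 - 15325)) + 40065/22501 = -5/((-17352*(-12585))) + 40065*(1/22501) = -5/218374920 + 40065/22501 = -5*1/218374920 + 40065/22501 = -1/43674984 + 40065/22501 = 1749838211459/982730814984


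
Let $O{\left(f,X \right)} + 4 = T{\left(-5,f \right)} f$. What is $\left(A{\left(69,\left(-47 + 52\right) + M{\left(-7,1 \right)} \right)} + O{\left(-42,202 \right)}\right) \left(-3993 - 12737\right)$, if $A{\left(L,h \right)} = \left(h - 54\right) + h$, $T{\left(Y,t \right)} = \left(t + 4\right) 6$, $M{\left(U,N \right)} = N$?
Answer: $-159436900$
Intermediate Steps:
$T{\left(Y,t \right)} = 24 + 6 t$ ($T{\left(Y,t \right)} = \left(4 + t\right) 6 = 24 + 6 t$)
$A{\left(L,h \right)} = -54 + 2 h$ ($A{\left(L,h \right)} = \left(-54 + h\right) + h = -54 + 2 h$)
$O{\left(f,X \right)} = -4 + f \left(24 + 6 f\right)$ ($O{\left(f,X \right)} = -4 + \left(24 + 6 f\right) f = -4 + f \left(24 + 6 f\right)$)
$\left(A{\left(69,\left(-47 + 52\right) + M{\left(-7,1 \right)} \right)} + O{\left(-42,202 \right)}\right) \left(-3993 - 12737\right) = \left(\left(-54 + 2 \left(\left(-47 + 52\right) + 1\right)\right) - \left(4 + 252 \left(4 - 42\right)\right)\right) \left(-3993 - 12737\right) = \left(\left(-54 + 2 \left(5 + 1\right)\right) - \left(4 + 252 \left(-38\right)\right)\right) \left(-16730\right) = \left(\left(-54 + 2 \cdot 6\right) + \left(-4 + 9576\right)\right) \left(-16730\right) = \left(\left(-54 + 12\right) + 9572\right) \left(-16730\right) = \left(-42 + 9572\right) \left(-16730\right) = 9530 \left(-16730\right) = -159436900$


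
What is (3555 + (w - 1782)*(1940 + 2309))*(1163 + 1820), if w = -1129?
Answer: -36885642172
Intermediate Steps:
(3555 + (w - 1782)*(1940 + 2309))*(1163 + 1820) = (3555 + (-1129 - 1782)*(1940 + 2309))*(1163 + 1820) = (3555 - 2911*4249)*2983 = (3555 - 12368839)*2983 = -12365284*2983 = -36885642172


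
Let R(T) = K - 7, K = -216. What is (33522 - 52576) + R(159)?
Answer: -19277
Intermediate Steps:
R(T) = -223 (R(T) = -216 - 7 = -223)
(33522 - 52576) + R(159) = (33522 - 52576) - 223 = -19054 - 223 = -19277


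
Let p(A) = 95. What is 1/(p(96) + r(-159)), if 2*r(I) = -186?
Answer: 1/2 ≈ 0.50000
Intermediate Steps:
r(I) = -93 (r(I) = (1/2)*(-186) = -93)
1/(p(96) + r(-159)) = 1/(95 - 93) = 1/2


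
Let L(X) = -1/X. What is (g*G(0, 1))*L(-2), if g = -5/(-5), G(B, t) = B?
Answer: 0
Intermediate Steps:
g = 1 (g = -5*(-⅕) = 1)
(g*G(0, 1))*L(-2) = (1*0)*(-1/(-2)) = 0*(-1*(-½)) = 0*(½) = 0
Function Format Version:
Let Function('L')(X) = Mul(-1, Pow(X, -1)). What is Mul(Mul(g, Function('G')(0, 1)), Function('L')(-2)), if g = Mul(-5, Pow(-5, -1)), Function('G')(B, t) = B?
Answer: 0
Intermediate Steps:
g = 1 (g = Mul(-5, Rational(-1, 5)) = 1)
Mul(Mul(g, Function('G')(0, 1)), Function('L')(-2)) = Mul(Mul(1, 0), Mul(-1, Pow(-2, -1))) = Mul(0, Mul(-1, Rational(-1, 2))) = Mul(0, Rational(1, 2)) = 0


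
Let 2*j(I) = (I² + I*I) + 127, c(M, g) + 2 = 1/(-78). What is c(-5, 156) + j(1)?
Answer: 2437/39 ≈ 62.487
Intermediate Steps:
c(M, g) = -157/78 (c(M, g) = -2 + 1/(-78) = -2 - 1/78 = -157/78)
j(I) = 127/2 + I² (j(I) = ((I² + I*I) + 127)/2 = ((I² + I²) + 127)/2 = (2*I² + 127)/2 = (127 + 2*I²)/2 = 127/2 + I²)
c(-5, 156) + j(1) = -157/78 + (127/2 + 1²) = -157/78 + (127/2 + 1) = -157/78 + 129/2 = 2437/39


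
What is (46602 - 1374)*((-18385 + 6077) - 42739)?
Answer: -2489665716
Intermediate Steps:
(46602 - 1374)*((-18385 + 6077) - 42739) = 45228*(-12308 - 42739) = 45228*(-55047) = -2489665716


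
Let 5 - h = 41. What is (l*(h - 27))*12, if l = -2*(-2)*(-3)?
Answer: 9072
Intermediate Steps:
h = -36 (h = 5 - 1*41 = 5 - 41 = -36)
l = -12 (l = 4*(-3) = -12)
(l*(h - 27))*12 = -12*(-36 - 27)*12 = -12*(-63)*12 = 756*12 = 9072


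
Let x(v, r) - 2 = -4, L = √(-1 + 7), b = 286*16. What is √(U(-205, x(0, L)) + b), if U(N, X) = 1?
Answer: √4577 ≈ 67.654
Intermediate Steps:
b = 4576
L = √6 ≈ 2.4495
x(v, r) = -2 (x(v, r) = 2 - 4 = -2)
√(U(-205, x(0, L)) + b) = √(1 + 4576) = √4577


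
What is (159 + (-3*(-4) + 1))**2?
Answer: 29584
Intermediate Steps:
(159 + (-3*(-4) + 1))**2 = (159 + (12 + 1))**2 = (159 + 13)**2 = 172**2 = 29584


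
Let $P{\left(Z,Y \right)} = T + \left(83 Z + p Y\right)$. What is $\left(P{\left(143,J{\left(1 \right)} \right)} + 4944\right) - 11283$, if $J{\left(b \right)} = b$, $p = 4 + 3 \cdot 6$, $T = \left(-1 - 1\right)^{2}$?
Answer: $5556$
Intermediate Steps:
$T = 4$ ($T = \left(-2\right)^{2} = 4$)
$p = 22$ ($p = 4 + 18 = 22$)
$P{\left(Z,Y \right)} = 4 + 22 Y + 83 Z$ ($P{\left(Z,Y \right)} = 4 + \left(83 Z + 22 Y\right) = 4 + \left(22 Y + 83 Z\right) = 4 + 22 Y + 83 Z$)
$\left(P{\left(143,J{\left(1 \right)} \right)} + 4944\right) - 11283 = \left(\left(4 + 22 \cdot 1 + 83 \cdot 143\right) + 4944\right) - 11283 = \left(\left(4 + 22 + 11869\right) + 4944\right) - 11283 = \left(11895 + 4944\right) - 11283 = 16839 - 11283 = 5556$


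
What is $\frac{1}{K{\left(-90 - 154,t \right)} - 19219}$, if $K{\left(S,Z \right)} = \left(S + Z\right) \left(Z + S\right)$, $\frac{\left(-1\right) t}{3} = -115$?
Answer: $- \frac{1}{9018} \approx -0.00011089$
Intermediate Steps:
$t = 345$ ($t = \left(-3\right) \left(-115\right) = 345$)
$K{\left(S,Z \right)} = \left(S + Z\right)^{2}$ ($K{\left(S,Z \right)} = \left(S + Z\right) \left(S + Z\right) = \left(S + Z\right)^{2}$)
$\frac{1}{K{\left(-90 - 154,t \right)} - 19219} = \frac{1}{\left(\left(-90 - 154\right) + 345\right)^{2} - 19219} = \frac{1}{\left(-244 + 345\right)^{2} - 19219} = \frac{1}{101^{2} - 19219} = \frac{1}{10201 - 19219} = \frac{1}{-9018} = - \frac{1}{9018}$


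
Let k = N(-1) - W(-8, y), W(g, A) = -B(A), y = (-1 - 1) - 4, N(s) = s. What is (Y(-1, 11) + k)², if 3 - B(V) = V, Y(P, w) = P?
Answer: 49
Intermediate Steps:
y = -6 (y = -2 - 4 = -6)
B(V) = 3 - V
W(g, A) = -3 + A (W(g, A) = -(3 - A) = -3 + A)
k = 8 (k = -1 - (-3 - 6) = -1 - 1*(-9) = -1 + 9 = 8)
(Y(-1, 11) + k)² = (-1 + 8)² = 7² = 49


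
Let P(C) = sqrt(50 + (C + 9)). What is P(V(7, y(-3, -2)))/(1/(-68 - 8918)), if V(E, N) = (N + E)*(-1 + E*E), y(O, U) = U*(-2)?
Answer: -8986*sqrt(587) ≈ -2.1771e+5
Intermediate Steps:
y(O, U) = -2*U
V(E, N) = (-1 + E**2)*(E + N) (V(E, N) = (E + N)*(-1 + E**2) = (-1 + E**2)*(E + N))
P(C) = sqrt(59 + C) (P(C) = sqrt(50 + (9 + C)) = sqrt(59 + C))
P(V(7, y(-3, -2)))/(1/(-68 - 8918)) = sqrt(59 + (7**3 - 1*7 - (-2)*(-2) - 2*(-2)*7**2))/(1/(-68 - 8918)) = sqrt(59 + (343 - 7 - 1*4 + 4*49))/(1/(-8986)) = sqrt(59 + (343 - 7 - 4 + 196))/(-1/8986) = sqrt(59 + 528)*(-8986) = sqrt(587)*(-8986) = -8986*sqrt(587)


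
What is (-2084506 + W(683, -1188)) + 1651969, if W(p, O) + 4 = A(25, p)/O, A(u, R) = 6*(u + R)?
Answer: -14273971/33 ≈ -4.3254e+5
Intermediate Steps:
A(u, R) = 6*R + 6*u (A(u, R) = 6*(R + u) = 6*R + 6*u)
W(p, O) = -4 + (150 + 6*p)/O (W(p, O) = -4 + (6*p + 6*25)/O = -4 + (6*p + 150)/O = -4 + (150 + 6*p)/O)
(-2084506 + W(683, -1188)) + 1651969 = (-2084506 + 2*(75 - 2*(-1188) + 3*683)/(-1188)) + 1651969 = (-2084506 + 2*(-1/1188)*(75 + 2376 + 2049)) + 1651969 = (-2084506 + 2*(-1/1188)*4500) + 1651969 = (-2084506 - 250/33) + 1651969 = -68788948/33 + 1651969 = -14273971/33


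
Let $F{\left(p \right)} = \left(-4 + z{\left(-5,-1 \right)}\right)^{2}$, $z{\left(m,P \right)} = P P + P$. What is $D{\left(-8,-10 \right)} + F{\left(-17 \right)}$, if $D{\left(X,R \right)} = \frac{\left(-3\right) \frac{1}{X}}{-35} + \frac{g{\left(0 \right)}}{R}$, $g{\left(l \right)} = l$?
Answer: $\frac{4477}{280} \approx 15.989$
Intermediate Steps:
$z{\left(m,P \right)} = P + P^{2}$ ($z{\left(m,P \right)} = P^{2} + P = P + P^{2}$)
$F{\left(p \right)} = 16$ ($F{\left(p \right)} = \left(-4 - \left(1 - 1\right)\right)^{2} = \left(-4 - 0\right)^{2} = \left(-4 + 0\right)^{2} = \left(-4\right)^{2} = 16$)
$D{\left(X,R \right)} = \frac{3}{35 X}$ ($D{\left(X,R \right)} = \frac{\left(-3\right) \frac{1}{X}}{-35} + \frac{0}{R} = - \frac{3}{X} \left(- \frac{1}{35}\right) + 0 = \frac{3}{35 X} + 0 = \frac{3}{35 X}$)
$D{\left(-8,-10 \right)} + F{\left(-17 \right)} = \frac{3}{35 \left(-8\right)} + 16 = \frac{3}{35} \left(- \frac{1}{8}\right) + 16 = - \frac{3}{280} + 16 = \frac{4477}{280}$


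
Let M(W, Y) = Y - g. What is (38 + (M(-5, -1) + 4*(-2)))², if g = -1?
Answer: 900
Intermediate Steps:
M(W, Y) = 1 + Y (M(W, Y) = Y - 1*(-1) = Y + 1 = 1 + Y)
(38 + (M(-5, -1) + 4*(-2)))² = (38 + ((1 - 1) + 4*(-2)))² = (38 + (0 - 8))² = (38 - 8)² = 30² = 900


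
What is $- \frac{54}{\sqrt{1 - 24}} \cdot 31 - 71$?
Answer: $-71 + \frac{1674 i \sqrt{23}}{23} \approx -71.0 + 349.05 i$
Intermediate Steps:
$- \frac{54}{\sqrt{1 - 24}} \cdot 31 - 71 = - \frac{54}{\sqrt{-23}} \cdot 31 - 71 = - \frac{54}{i \sqrt{23}} \cdot 31 - 71 = - 54 \left(- \frac{i \sqrt{23}}{23}\right) 31 - 71 = \frac{54 i \sqrt{23}}{23} \cdot 31 - 71 = \frac{1674 i \sqrt{23}}{23} - 71 = -71 + \frac{1674 i \sqrt{23}}{23}$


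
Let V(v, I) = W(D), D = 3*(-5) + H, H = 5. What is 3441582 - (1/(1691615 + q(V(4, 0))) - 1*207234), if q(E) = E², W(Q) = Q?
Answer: 6172756759439/1691715 ≈ 3.6488e+6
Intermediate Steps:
D = -10 (D = 3*(-5) + 5 = -15 + 5 = -10)
V(v, I) = -10
3441582 - (1/(1691615 + q(V(4, 0))) - 1*207234) = 3441582 - (1/(1691615 + (-10)²) - 1*207234) = 3441582 - (1/(1691615 + 100) - 207234) = 3441582 - (1/1691715 - 207234) = 3441582 - 1*(-350580866309/1691715) = 3441582 + 350580866309/1691715 = 6172756759439/1691715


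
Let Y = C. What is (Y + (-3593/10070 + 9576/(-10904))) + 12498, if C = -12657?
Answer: -2199291239/13725410 ≈ -160.24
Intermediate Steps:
Y = -12657
(Y + (-3593/10070 + 9576/(-10904))) + 12498 = (-12657 + (-3593/10070 + 9576/(-10904))) + 12498 = (-12657 + (-3593*1/10070 + 9576*(-1/10904))) + 12498 = (-12657 + (-3593/10070 - 1197/1363)) + 12498 = (-12657 - 16951049/13725410) + 12498 = -173739465419/13725410 + 12498 = -2199291239/13725410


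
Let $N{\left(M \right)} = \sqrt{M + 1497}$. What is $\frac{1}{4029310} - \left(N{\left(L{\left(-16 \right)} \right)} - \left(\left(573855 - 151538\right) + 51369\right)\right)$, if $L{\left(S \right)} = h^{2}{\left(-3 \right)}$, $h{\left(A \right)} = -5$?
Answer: $\frac{1908627736661}{4029310} - \sqrt{1522} \approx 4.7365 \cdot 10^{5}$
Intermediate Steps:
$L{\left(S \right)} = 25$ ($L{\left(S \right)} = \left(-5\right)^{2} = 25$)
$N{\left(M \right)} = \sqrt{1497 + M}$
$\frac{1}{4029310} - \left(N{\left(L{\left(-16 \right)} \right)} - \left(\left(573855 - 151538\right) + 51369\right)\right) = \frac{1}{4029310} - \left(\sqrt{1497 + 25} - \left(\left(573855 - 151538\right) + 51369\right)\right) = \frac{1}{4029310} - \left(\sqrt{1522} - \left(422317 + 51369\right)\right) = \frac{1}{4029310} - \left(\sqrt{1522} - 473686\right) = \frac{1}{4029310} - \left(-473686 + \sqrt{1522}\right) = \frac{1}{4029310} + \left(473686 - \sqrt{1522}\right) = \frac{1908627736661}{4029310} - \sqrt{1522}$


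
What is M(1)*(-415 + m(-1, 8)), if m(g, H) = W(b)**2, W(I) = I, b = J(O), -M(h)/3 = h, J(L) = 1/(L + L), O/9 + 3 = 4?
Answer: 134459/108 ≈ 1245.0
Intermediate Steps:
O = 9 (O = -27 + 9*4 = -27 + 36 = 9)
J(L) = 1/(2*L)
M(h) = -3*h
b = 1/18 (b = (1/2)/9 = (1/2)*(1/9) = 1/18 ≈ 0.055556)
m(g, H) = 1/324 (m(g, H) = (1/18)**2 = 1/324)
M(1)*(-415 + m(-1, 8)) = (-3*1)*(-415 + 1/324) = -3*(-134459/324) = 134459/108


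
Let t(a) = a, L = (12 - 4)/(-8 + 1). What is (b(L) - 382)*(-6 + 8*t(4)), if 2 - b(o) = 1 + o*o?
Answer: -487058/49 ≈ -9940.0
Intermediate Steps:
L = -8/7 (L = 8/(-7) = 8*(-⅐) = -8/7 ≈ -1.1429)
b(o) = 1 - o² (b(o) = 2 - (1 + o*o) = 2 - (1 + o²) = 2 + (-1 - o²) = 1 - o²)
(b(L) - 382)*(-6 + 8*t(4)) = ((1 - (-8/7)²) - 382)*(-6 + 8*4) = ((1 - 1*64/49) - 382)*(-6 + 32) = ((1 - 64/49) - 382)*26 = (-15/49 - 382)*26 = -18733/49*26 = -487058/49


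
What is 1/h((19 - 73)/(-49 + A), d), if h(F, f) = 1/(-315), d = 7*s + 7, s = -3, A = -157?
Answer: -315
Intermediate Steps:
d = -14 (d = 7*(-3) + 7 = -21 + 7 = -14)
h(F, f) = -1/315
1/h((19 - 73)/(-49 + A), d) = 1/(-1/315) = -315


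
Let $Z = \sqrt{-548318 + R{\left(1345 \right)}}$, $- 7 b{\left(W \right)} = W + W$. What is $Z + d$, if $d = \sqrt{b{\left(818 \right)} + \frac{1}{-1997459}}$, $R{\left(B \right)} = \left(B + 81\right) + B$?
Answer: $i \left(\sqrt{545547} + \frac{3 \sqrt{5076852879087367}}{13982213}\right) \approx 753.9 i$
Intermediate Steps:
$b{\left(W \right)} = - \frac{2 W}{7}$ ($b{\left(W \right)} = - \frac{W + W}{7} = - \frac{2 W}{7}$)
$R{\left(B \right)} = 81 + 2 B$ ($R{\left(B \right)} = \left(81 + B\right) + B = 81 + 2 B$)
$d = \frac{3 i \sqrt{5076852879087367}}{13982213}$ ($d = \sqrt{\left(- \frac{2}{7}\right) 818 + \frac{1}{-1997459}} = \sqrt{- \frac{1636}{7} - \frac{1}{1997459}} = \sqrt{- \frac{3267842931}{13982213}} = \frac{3 i \sqrt{5076852879087367}}{13982213} \approx 15.288 i$)
$Z = i \sqrt{545547}$ ($Z = \sqrt{-548318 + \left(81 + 2 \cdot 1345\right)} = \sqrt{-548318 + \left(81 + 2690\right)} = \sqrt{-548318 + 2771} = \sqrt{-545547} = i \sqrt{545547} \approx 738.61 i$)
$Z + d = i \sqrt{545547} + \frac{3 i \sqrt{5076852879087367}}{13982213}$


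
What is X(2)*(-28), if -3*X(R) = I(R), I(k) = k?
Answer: 56/3 ≈ 18.667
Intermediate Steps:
X(R) = -R/3
X(2)*(-28) = -1/3*2*(-28) = -2/3*(-28) = 56/3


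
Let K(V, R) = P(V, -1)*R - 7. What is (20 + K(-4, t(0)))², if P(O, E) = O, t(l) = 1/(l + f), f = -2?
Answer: 225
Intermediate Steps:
t(l) = 1/(-2 + l) (t(l) = 1/(l - 2) = 1/(-2 + l))
K(V, R) = -7 + R*V (K(V, R) = V*R - 7 = R*V - 7 = -7 + R*V)
(20 + K(-4, t(0)))² = (20 + (-7 - 4/(-2 + 0)))² = (20 + (-7 - 4/(-2)))² = (20 + (-7 - ½*(-4)))² = (20 + (-7 + 2))² = (20 - 5)² = 15² = 225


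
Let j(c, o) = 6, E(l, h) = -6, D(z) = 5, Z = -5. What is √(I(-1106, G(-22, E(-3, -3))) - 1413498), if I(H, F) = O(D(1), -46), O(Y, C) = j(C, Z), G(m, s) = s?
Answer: 2*I*√353373 ≈ 1188.9*I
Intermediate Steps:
O(Y, C) = 6
I(H, F) = 6
√(I(-1106, G(-22, E(-3, -3))) - 1413498) = √(6 - 1413498) = √(-1413492) = 2*I*√353373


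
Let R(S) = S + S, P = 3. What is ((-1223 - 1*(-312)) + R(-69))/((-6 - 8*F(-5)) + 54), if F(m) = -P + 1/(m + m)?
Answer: -5245/364 ≈ -14.409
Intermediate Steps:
R(S) = 2*S
F(m) = -3 + 1/(2*m) (F(m) = -1*3 + 1/(m + m) = -3 + 1/(2*m))
((-1223 - 1*(-312)) + R(-69))/((-6 - 8*F(-5)) + 54) = ((-1223 - 1*(-312)) + 2*(-69))/((-6 - 8*(-3 + (½)/(-5))) + 54) = ((-1223 + 312) - 138)/((-6 - 8*(-3 + (½)*(-⅕))) + 54) = (-911 - 138)/((-6 - 8*(-3 - ⅒)) + 54) = -1049/((-6 - 8*(-31/10)) + 54) = -1049/((-6 + 124/5) + 54) = -1049/(94/5 + 54) = -1049/364/5 = -1049*5/364 = -5245/364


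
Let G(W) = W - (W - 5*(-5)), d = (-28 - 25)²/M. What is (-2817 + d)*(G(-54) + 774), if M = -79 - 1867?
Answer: -586861937/278 ≈ -2.1110e+6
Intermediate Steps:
M = -1946
d = -2809/1946 (d = (-28 - 25)²/(-1946) = (-53)²*(-1/1946) = 2809*(-1/1946) = -2809/1946 ≈ -1.4435)
G(W) = -25 (G(W) = W - (W + 25) = W - (25 + W) = W + (-25 - W) = -25)
(-2817 + d)*(G(-54) + 774) = (-2817 - 2809/1946)*(-25 + 774) = -5484691/1946*749 = -586861937/278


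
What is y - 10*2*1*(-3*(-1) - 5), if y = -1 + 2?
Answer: 41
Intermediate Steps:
y = 1
y - 10*2*1*(-3*(-1) - 5) = 1 - 10*2*1*(-3*(-1) - 5) = 1 - 20*(3 - 5) = 1 - 20*(-2) = 1 - 10*(-4) = 1 + 40 = 41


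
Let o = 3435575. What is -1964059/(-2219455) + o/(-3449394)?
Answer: -65406983183/588905750790 ≈ -0.11107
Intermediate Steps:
-1964059/(-2219455) + o/(-3449394) = -1964059/(-2219455) + 3435575/(-3449394) = -1964059*(-1/2219455) + 3435575*(-1/3449394) = 1964059/2219455 - 264275/265338 = -65406983183/588905750790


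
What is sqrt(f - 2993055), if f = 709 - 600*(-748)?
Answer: I*sqrt(2543546) ≈ 1594.8*I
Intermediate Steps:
f = 449509 (f = 709 + 448800 = 449509)
sqrt(f - 2993055) = sqrt(449509 - 2993055) = sqrt(-2543546) = I*sqrt(2543546)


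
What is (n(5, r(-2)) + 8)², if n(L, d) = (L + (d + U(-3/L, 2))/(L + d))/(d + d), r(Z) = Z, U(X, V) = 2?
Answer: 729/16 ≈ 45.563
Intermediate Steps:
n(L, d) = (L + (2 + d)/(L + d))/(2*d) (n(L, d) = (L + (d + 2)/(L + d))/(d + d) = (L + (2 + d)/(L + d))/((2*d)) = (L + (2 + d)/(L + d))*(1/(2*d)) = (L + (2 + d)/(L + d))/(2*d))
(n(5, r(-2)) + 8)² = ((½)*(2 - 2 + 5² + 5*(-2))/(-2*(5 - 2)) + 8)² = ((½)*(-½)*(2 - 2 + 25 - 10)/3 + 8)² = ((½)*(-½)*(⅓)*15 + 8)² = (-5/4 + 8)² = (27/4)² = 729/16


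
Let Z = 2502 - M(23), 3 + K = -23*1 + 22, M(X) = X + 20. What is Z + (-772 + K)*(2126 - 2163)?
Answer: 31171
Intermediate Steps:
M(X) = 20 + X
K = -4 (K = -3 + (-23*1 + 22) = -3 + (-23 + 22) = -3 - 1 = -4)
Z = 2459 (Z = 2502 - (20 + 23) = 2502 - 1*43 = 2502 - 43 = 2459)
Z + (-772 + K)*(2126 - 2163) = 2459 + (-772 - 4)*(2126 - 2163) = 2459 - 776*(-37) = 2459 + 28712 = 31171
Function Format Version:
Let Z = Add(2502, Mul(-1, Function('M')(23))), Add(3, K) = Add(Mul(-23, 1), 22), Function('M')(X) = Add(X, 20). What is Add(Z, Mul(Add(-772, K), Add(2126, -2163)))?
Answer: 31171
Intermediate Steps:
Function('M')(X) = Add(20, X)
K = -4 (K = Add(-3, Add(Mul(-23, 1), 22)) = Add(-3, Add(-23, 22)) = Add(-3, -1) = -4)
Z = 2459 (Z = Add(2502, Mul(-1, Add(20, 23))) = Add(2502, Mul(-1, 43)) = Add(2502, -43) = 2459)
Add(Z, Mul(Add(-772, K), Add(2126, -2163))) = Add(2459, Mul(Add(-772, -4), Add(2126, -2163))) = Add(2459, Mul(-776, -37)) = Add(2459, 28712) = 31171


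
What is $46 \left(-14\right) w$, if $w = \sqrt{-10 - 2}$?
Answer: $- 1288 i \sqrt{3} \approx - 2230.9 i$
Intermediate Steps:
$w = 2 i \sqrt{3}$ ($w = \sqrt{-12} = 2 i \sqrt{3} \approx 3.4641 i$)
$46 \left(-14\right) w = 46 \left(-14\right) 2 i \sqrt{3} = - 644 \cdot 2 i \sqrt{3} = - 1288 i \sqrt{3}$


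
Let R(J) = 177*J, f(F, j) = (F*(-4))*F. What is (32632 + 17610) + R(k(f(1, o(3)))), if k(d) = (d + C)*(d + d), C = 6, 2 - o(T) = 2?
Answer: 47410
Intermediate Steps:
o(T) = 0 (o(T) = 2 - 1*2 = 2 - 2 = 0)
f(F, j) = -4*F**2 (f(F, j) = (-4*F)*F = -4*F**2)
k(d) = 2*d*(6 + d) (k(d) = (d + 6)*(d + d) = (6 + d)*(2*d) = 2*d*(6 + d))
(32632 + 17610) + R(k(f(1, o(3)))) = (32632 + 17610) + 177*(2*(-4*1**2)*(6 - 4*1**2)) = 50242 + 177*(2*(-4*1)*(6 - 4*1)) = 50242 + 177*(2*(-4)*(6 - 4)) = 50242 + 177*(2*(-4)*2) = 50242 + 177*(-16) = 50242 - 2832 = 47410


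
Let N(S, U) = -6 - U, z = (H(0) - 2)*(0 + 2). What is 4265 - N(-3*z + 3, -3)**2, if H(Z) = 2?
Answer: 4256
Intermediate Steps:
z = 0 (z = (2 - 2)*(0 + 2) = 0*2 = 0)
4265 - N(-3*z + 3, -3)**2 = 4265 - (-6 - 1*(-3))**2 = 4265 - (-6 + 3)**2 = 4265 - 1*(-3)**2 = 4265 - 1*9 = 4265 - 9 = 4256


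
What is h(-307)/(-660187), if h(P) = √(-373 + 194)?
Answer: -I*√179/660187 ≈ -2.0266e-5*I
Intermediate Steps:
h(P) = I*√179 (h(P) = √(-179) = I*√179)
h(-307)/(-660187) = (I*√179)/(-660187) = (I*√179)*(-1/660187) = -I*√179/660187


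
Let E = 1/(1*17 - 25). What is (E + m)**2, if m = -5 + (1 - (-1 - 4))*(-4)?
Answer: 54289/64 ≈ 848.27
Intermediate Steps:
m = -29 (m = -5 + (1 - 1*(-5))*(-4) = -5 + (1 + 5)*(-4) = -5 + 6*(-4) = -5 - 24 = -29)
E = -1/8 (E = 1/(17 - 25) = 1/(-8) = -1/8 ≈ -0.12500)
(E + m)**2 = (-1/8 - 29)**2 = (-233/8)**2 = 54289/64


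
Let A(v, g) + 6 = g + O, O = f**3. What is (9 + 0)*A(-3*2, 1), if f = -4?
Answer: -621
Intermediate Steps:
O = -64 (O = (-4)**3 = -64)
A(v, g) = -70 + g (A(v, g) = -6 + (g - 64) = -6 + (-64 + g) = -70 + g)
(9 + 0)*A(-3*2, 1) = (9 + 0)*(-70 + 1) = 9*(-69) = -621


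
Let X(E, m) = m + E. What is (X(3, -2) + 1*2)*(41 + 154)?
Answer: 585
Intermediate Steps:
X(E, m) = E + m
(X(3, -2) + 1*2)*(41 + 154) = ((3 - 2) + 1*2)*(41 + 154) = (1 + 2)*195 = 3*195 = 585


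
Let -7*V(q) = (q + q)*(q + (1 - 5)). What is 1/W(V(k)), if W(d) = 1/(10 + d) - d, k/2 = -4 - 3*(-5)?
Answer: 5054/571775 ≈ 0.0088391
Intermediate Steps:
k = 22 (k = 2*(-4 - 3*(-5)) = 2*(-4 + 15) = 2*11 = 22)
V(q) = -2*q*(-4 + q)/7 (V(q) = -(q + q)*(q + (1 - 5))/7 = -2*q*(q - 4)/7 = -2*q*(-4 + q)/7)
1/W(V(k)) = 1/((1 - ((2/7)*22*(4 - 1*22))² - 20*22*(4 - 1*22)/7)/(10 + (2/7)*22*(4 - 1*22))) = 1/((1 - ((2/7)*22*(4 - 22))² - 20*22*(4 - 22)/7)/(10 + (2/7)*22*(4 - 22))) = 1/((1 - ((2/7)*22*(-18))² - 20*22*(-18)/7)/(10 + (2/7)*22*(-18))) = 1/((1 - (-792/7)² - 10*(-792/7))/(10 - 792/7)) = 1/((1 - 1*627264/49 + 7920/7)/(-722/7)) = 1/(-7*(1 - 627264/49 + 7920/7)/722) = 1/(-7/722*(-571775/49)) = 1/(571775/5054) = 5054/571775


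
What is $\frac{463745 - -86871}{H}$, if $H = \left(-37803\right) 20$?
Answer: $- \frac{137654}{189015} \approx -0.72827$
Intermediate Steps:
$H = -756060$
$\frac{463745 - -86871}{H} = \frac{463745 - -86871}{-756060} = \left(463745 + 86871\right) \left(- \frac{1}{756060}\right) = 550616 \left(- \frac{1}{756060}\right) = - \frac{137654}{189015}$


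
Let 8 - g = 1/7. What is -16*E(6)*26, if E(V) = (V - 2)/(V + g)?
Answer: -11648/97 ≈ -120.08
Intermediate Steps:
g = 55/7 (g = 8 - 1/7 = 8 - 1*⅐ = 8 - ⅐ = 55/7 ≈ 7.8571)
E(V) = (-2 + V)/(55/7 + V) (E(V) = (V - 2)/(V + 55/7) = (-2 + V)/(55/7 + V))
-16*E(6)*26 = -112*(-2 + 6)/(55 + 7*6)*26 = -112*4/(55 + 42)*26 = -112*4/97*26 = -16*28/97*26 = -448/97*26 = -11648/97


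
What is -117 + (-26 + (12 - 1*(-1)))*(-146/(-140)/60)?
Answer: -492349/4200 ≈ -117.23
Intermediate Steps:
-117 + (-26 + (12 - 1*(-1)))*(-146/(-140)/60) = -117 + (-26 + (12 + 1))*(-146*(-1/140)*(1/60)) = -117 + (-26 + 13)*((73/70)*(1/60)) = -117 - 13*73/4200 = -117 - 949/4200 = -492349/4200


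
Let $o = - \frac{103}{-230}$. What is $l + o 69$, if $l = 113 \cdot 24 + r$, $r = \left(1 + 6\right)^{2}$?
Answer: $\frac{27919}{10} \approx 2791.9$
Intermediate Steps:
$o = \frac{103}{230}$ ($o = \left(-103\right) \left(- \frac{1}{230}\right) = \frac{103}{230} \approx 0.44783$)
$r = 49$ ($r = 7^{2} = 49$)
$l = 2761$ ($l = 113 \cdot 24 + 49 = 2712 + 49 = 2761$)
$l + o 69 = 2761 + \frac{103}{230} \cdot 69 = 2761 + \frac{309}{10} = \frac{27919}{10}$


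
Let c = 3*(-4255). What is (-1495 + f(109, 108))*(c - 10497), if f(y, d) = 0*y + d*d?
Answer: -236551278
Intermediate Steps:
c = -12765
f(y, d) = d**2 (f(y, d) = 0 + d**2 = d**2)
(-1495 + f(109, 108))*(c - 10497) = (-1495 + 108**2)*(-12765 - 10497) = (-1495 + 11664)*(-23262) = 10169*(-23262) = -236551278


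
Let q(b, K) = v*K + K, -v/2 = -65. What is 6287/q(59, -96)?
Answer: -6287/12576 ≈ -0.49992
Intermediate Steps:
v = 130 (v = -2*(-65) = 130)
q(b, K) = 131*K (q(b, K) = 130*K + K = 131*K)
6287/q(59, -96) = 6287/((131*(-96))) = 6287/(-12576) = 6287*(-1/12576) = -6287/12576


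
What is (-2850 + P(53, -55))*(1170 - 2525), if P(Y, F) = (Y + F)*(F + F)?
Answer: 3563650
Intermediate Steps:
P(Y, F) = 2*F*(F + Y) (P(Y, F) = (F + Y)*(2*F) = 2*F*(F + Y))
(-2850 + P(53, -55))*(1170 - 2525) = (-2850 + 2*(-55)*(-55 + 53))*(1170 - 2525) = (-2850 + 2*(-55)*(-2))*(-1355) = (-2850 + 220)*(-1355) = -2630*(-1355) = 3563650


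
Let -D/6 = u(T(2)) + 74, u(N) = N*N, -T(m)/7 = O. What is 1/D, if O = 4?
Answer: -1/5148 ≈ -0.00019425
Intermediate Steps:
T(m) = -28 (T(m) = -7*4 = -28)
u(N) = N²
D = -5148 (D = -6*((-28)² + 74) = -6*(784 + 74) = -6*858 = -5148)
1/D = 1/(-5148) = -1/5148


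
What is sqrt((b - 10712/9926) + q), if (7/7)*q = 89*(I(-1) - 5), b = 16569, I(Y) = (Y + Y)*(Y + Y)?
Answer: 2*sqrt(101474594823)/4963 ≈ 128.37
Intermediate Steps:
I(Y) = 4*Y**2 (I(Y) = (2*Y)*(2*Y) = 4*Y**2)
q = -89 (q = 89*(4*(-1)**2 - 5) = 89*(4*1 - 5) = 89*(4 - 5) = 89*(-1) = -89)
sqrt((b - 10712/9926) + q) = sqrt((16569 - 10712/9926) - 89) = sqrt((16569 - 1*5356/4963) - 89) = sqrt((16569 - 5356/4963) - 89) = sqrt(82226591/4963 - 89) = sqrt(81784884/4963) = 2*sqrt(101474594823)/4963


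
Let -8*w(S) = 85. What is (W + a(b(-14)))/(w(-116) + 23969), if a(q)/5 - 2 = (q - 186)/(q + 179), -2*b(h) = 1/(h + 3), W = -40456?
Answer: -1274697992/754976313 ≈ -1.6884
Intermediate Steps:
w(S) = -85/8 (w(S) = -1/8*85 = -85/8)
b(h) = -1/(2*(3 + h)) (b(h) = -1/(2*(h + 3)) = -1/(2*(3 + h)))
a(q) = 10 + 5*(-186 + q)/(179 + q) (a(q) = 10 + 5*((q - 186)/(q + 179)) = 10 + 5*((-186 + q)/(179 + q)) = 10 + 5*(-186 + q)/(179 + q))
(W + a(b(-14)))/(w(-116) + 23969) = (-40456 + 5*(172 + 3*(-1/(6 + 2*(-14))))/(179 - 1/(6 + 2*(-14))))/(-85/8 + 23969) = (-40456 + 5*(172 + 3*(-1/(6 - 28)))/(179 - 1/(6 - 28)))/(191667/8) = (-40456 + 5*(172 + 3*(-1/(-22)))/(179 - 1/(-22)))*(8/191667) = (-40456 + 5*(172 + 3*(-1*(-1/22)))/(179 - 1*(-1/22)))*(8/191667) = (-40456 + 5*(172 + 3*(1/22))/(179 + 1/22))*(8/191667) = (-40456 + 5*(172 + 3/22)/(3939/22))*(8/191667) = (-40456 + 5*(22/3939)*(3787/22))*(8/191667) = (-40456 + 18935/3939)*(8/191667) = -159337249/3939*8/191667 = -1274697992/754976313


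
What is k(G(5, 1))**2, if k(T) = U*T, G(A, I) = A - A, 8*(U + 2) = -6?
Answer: 0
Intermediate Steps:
U = -11/4 (U = -2 + (1/8)*(-6) = -2 - 3/4 = -11/4 ≈ -2.7500)
G(A, I) = 0
k(T) = -11*T/4
k(G(5, 1))**2 = (-11/4*0)**2 = 0**2 = 0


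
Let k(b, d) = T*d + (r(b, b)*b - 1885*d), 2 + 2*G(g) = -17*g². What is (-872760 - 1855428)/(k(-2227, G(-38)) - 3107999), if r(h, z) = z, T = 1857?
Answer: -1364094/1097615 ≈ -1.2428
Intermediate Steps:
G(g) = -1 - 17*g²/2 (G(g) = -1 + (-17*g²)/2 = -1 - 17*g²/2)
k(b, d) = b² - 28*d (k(b, d) = 1857*d + (b*b - 1885*d) = 1857*d + (b² - 1885*d) = b² - 28*d)
(-872760 - 1855428)/(k(-2227, G(-38)) - 3107999) = (-872760 - 1855428)/(((-2227)² - 28*(-1 - 17/2*(-38)²)) - 3107999) = -2728188/((4959529 - 28*(-1 - 17/2*1444)) - 3107999) = -2728188/((4959529 - 28*(-1 - 12274)) - 3107999) = -2728188/((4959529 - 28*(-12275)) - 3107999) = -2728188/((4959529 + 343700) - 3107999) = -2728188/(5303229 - 3107999) = -2728188/2195230 = -2728188*1/2195230 = -1364094/1097615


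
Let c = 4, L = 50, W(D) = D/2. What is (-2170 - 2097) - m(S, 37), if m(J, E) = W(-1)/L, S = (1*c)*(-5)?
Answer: -426699/100 ≈ -4267.0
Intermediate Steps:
W(D) = D/2 (W(D) = D*(½) = D/2)
S = -20 (S = (1*4)*(-5) = 4*(-5) = -20)
m(J, E) = -1/100 (m(J, E) = ((½)*(-1))/50 = -½*1/50 = -1/100)
(-2170 - 2097) - m(S, 37) = (-2170 - 2097) - 1*(-1/100) = -4267 + 1/100 = -426699/100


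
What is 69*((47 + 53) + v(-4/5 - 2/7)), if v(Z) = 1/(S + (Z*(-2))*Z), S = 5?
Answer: 7473275/1079 ≈ 6926.1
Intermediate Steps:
v(Z) = 1/(5 - 2*Z²) (v(Z) = 1/(5 + (Z*(-2))*Z) = 1/(5 + (-2*Z)*Z) = 1/(5 - 2*Z²))
69*((47 + 53) + v(-4/5 - 2/7)) = 69*((47 + 53) - 1/(-5 + 2*(-4/5 - 2/7)²)) = 69*(100 - 1/(-5 + 2*(-4*⅕ - 2*⅐)²)) = 69*(100 - 1/(-5 + 2*(-⅘ - 2/7)²)) = 69*(100 - 1/(-5 + 2*(-38/35)²)) = 69*(100 - 1/(-5 + 2*(1444/1225))) = 69*(100 - 1/(-5 + 2888/1225)) = 69*(100 - 1/(-3237/1225)) = 69*(100 - 1*(-1225/3237)) = 69*(100 + 1225/3237) = 69*(324925/3237) = 7473275/1079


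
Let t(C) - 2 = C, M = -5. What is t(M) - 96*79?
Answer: -7587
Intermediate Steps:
t(C) = 2 + C
t(M) - 96*79 = (2 - 5) - 96*79 = -3 - 7584 = -7587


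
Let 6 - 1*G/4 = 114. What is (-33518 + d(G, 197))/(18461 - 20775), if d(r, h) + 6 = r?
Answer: 1306/89 ≈ 14.674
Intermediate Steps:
G = -432 (G = 24 - 4*114 = 24 - 456 = -432)
d(r, h) = -6 + r
(-33518 + d(G, 197))/(18461 - 20775) = (-33518 + (-6 - 432))/(18461 - 20775) = (-33518 - 438)/(-2314) = -33956*(-1/2314) = 1306/89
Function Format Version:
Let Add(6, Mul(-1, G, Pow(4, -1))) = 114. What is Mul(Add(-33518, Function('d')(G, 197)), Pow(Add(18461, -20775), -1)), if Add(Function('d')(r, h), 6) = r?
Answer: Rational(1306, 89) ≈ 14.674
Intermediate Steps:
G = -432 (G = Add(24, Mul(-4, 114)) = Add(24, -456) = -432)
Function('d')(r, h) = Add(-6, r)
Mul(Add(-33518, Function('d')(G, 197)), Pow(Add(18461, -20775), -1)) = Mul(Add(-33518, Add(-6, -432)), Pow(Add(18461, -20775), -1)) = Mul(Add(-33518, -438), Pow(-2314, -1)) = Mul(-33956, Rational(-1, 2314)) = Rational(1306, 89)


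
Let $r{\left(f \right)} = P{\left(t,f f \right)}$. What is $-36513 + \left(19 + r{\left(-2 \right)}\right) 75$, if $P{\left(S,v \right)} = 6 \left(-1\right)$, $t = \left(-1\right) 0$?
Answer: $-35538$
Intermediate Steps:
$t = 0$
$P{\left(S,v \right)} = -6$
$r{\left(f \right)} = -6$
$-36513 + \left(19 + r{\left(-2 \right)}\right) 75 = -36513 + \left(19 - 6\right) 75 = -36513 + 13 \cdot 75 = -36513 + 975 = -35538$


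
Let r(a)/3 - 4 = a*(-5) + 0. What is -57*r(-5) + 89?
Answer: -4870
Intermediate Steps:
r(a) = 12 - 15*a (r(a) = 12 + 3*(a*(-5) + 0) = 12 + 3*(-5*a + 0) = 12 + 3*(-5*a) = 12 - 15*a)
-57*r(-5) + 89 = -57*(12 - 15*(-5)) + 89 = -57*(12 + 75) + 89 = -57*87 + 89 = -4959 + 89 = -4870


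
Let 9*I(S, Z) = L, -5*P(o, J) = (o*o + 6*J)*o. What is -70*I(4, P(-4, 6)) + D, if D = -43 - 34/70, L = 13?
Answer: -45548/315 ≈ -144.60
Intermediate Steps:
P(o, J) = -o*(o² + 6*J)/5 (P(o, J) = -(o*o + 6*J)*o/5 = -(o² + 6*J)*o/5 = -o*(o² + 6*J)/5)
D = -1522/35 (D = -43 - 34*1/70 = -43 - 17/35 = -1522/35 ≈ -43.486)
I(S, Z) = 13/9 (I(S, Z) = (⅑)*13 = 13/9)
-70*I(4, P(-4, 6)) + D = -70*13/9 - 1522/35 = -910/9 - 1522/35 = -45548/315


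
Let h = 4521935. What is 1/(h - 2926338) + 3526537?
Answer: 5626931857590/1595597 ≈ 3.5265e+6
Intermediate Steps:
1/(h - 2926338) + 3526537 = 1/(4521935 - 2926338) + 3526537 = 1/1595597 + 3526537 = 5626931857590/1595597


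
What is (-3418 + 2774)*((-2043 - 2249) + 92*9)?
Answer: 2230816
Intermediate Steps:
(-3418 + 2774)*((-2043 - 2249) + 92*9) = -644*(-4292 + 828) = -644*(-3464) = 2230816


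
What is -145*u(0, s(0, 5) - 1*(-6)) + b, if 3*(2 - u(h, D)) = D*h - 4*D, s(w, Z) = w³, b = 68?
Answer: -1382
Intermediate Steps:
u(h, D) = 2 + 4*D/3 - D*h/3 (u(h, D) = 2 - (D*h - 4*D)/3 = 2 - (-4*D + D*h)/3 = 2 + (4*D/3 - D*h/3) = 2 + 4*D/3 - D*h/3)
-145*u(0, s(0, 5) - 1*(-6)) + b = -145*(2 + 4*(0³ - 1*(-6))/3 - ⅓*(0³ - 1*(-6))*0) + 68 = -145*(2 + 4*(0 + 6)/3 - ⅓*(0 + 6)*0) + 68 = -145*(2 + (4/3)*6 - ⅓*6*0) + 68 = -145*(2 + 8 + 0) + 68 = -145*10 + 68 = -1450 + 68 = -1382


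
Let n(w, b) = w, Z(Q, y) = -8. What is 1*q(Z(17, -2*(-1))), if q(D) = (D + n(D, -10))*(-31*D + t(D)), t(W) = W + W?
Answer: -3712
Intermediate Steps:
t(W) = 2*W
q(D) = -58*D**2 (q(D) = (D + D)*(-31*D + 2*D) = (2*D)*(-29*D) = -58*D**2)
1*q(Z(17, -2*(-1))) = 1*(-58*(-8)**2) = 1*(-58*64) = 1*(-3712) = -3712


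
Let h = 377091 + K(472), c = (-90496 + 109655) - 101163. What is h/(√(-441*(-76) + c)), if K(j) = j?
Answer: -377563*I*√12122/24244 ≈ -1714.6*I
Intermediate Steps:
c = -82004 (c = 19159 - 101163 = -82004)
h = 377563 (h = 377091 + 472 = 377563)
h/(√(-441*(-76) + c)) = 377563/(√(-441*(-76) - 82004)) = 377563/(√(33516 - 82004)) = 377563/(√(-48488)) = 377563/((2*I*√12122)) = 377563*(-I*√12122/24244) = -377563*I*√12122/24244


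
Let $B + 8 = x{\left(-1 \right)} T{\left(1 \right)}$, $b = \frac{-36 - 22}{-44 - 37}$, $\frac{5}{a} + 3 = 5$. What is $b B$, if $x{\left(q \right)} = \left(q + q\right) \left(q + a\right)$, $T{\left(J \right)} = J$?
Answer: $- \frac{638}{81} \approx -7.8765$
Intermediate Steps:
$a = \frac{5}{2}$ ($a = \frac{5}{-3 + 5} = \frac{5}{2} \approx 2.5$)
$x{\left(q \right)} = 2 q \left(\frac{5}{2} + q\right)$ ($x{\left(q \right)} = \left(q + q\right) \left(q + \frac{5}{2}\right) = 2 q \left(\frac{5}{2} + q\right)$)
$b = \frac{58}{81}$ ($b = - \frac{58}{-81} = \left(-58\right) \left(- \frac{1}{81}\right) = \frac{58}{81} \approx 0.71605$)
$B = -11$ ($B = -8 + - (5 + 2 \left(-1\right)) 1 = -8 + - (5 - 2) 1 = -8 + \left(-1\right) 3 \cdot 1 = -8 - 3 = -11$)
$b B = \frac{58}{81} \left(-11\right) = - \frac{638}{81}$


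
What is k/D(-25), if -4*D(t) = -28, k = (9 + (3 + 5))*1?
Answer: 17/7 ≈ 2.4286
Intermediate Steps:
k = 17 (k = (9 + 8)*1 = 17*1 = 17)
D(t) = 7 (D(t) = -¼*(-28) = 7)
k/D(-25) = 17/7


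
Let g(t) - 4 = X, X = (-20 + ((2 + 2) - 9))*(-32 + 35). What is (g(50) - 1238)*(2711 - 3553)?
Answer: 1102178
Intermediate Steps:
X = -75 (X = (-20 + (4 - 9))*3 = (-20 - 5)*3 = -25*3 = -75)
g(t) = -71 (g(t) = 4 - 75 = -71)
(g(50) - 1238)*(2711 - 3553) = (-71 - 1238)*(2711 - 3553) = -1309*(-842) = 1102178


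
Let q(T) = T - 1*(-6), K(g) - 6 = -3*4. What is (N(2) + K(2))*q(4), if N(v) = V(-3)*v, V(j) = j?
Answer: -120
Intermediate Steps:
K(g) = -6 (K(g) = 6 - 3*4 = 6 - 12 = -6)
N(v) = -3*v
q(T) = 6 + T (q(T) = T + 6 = 6 + T)
(N(2) + K(2))*q(4) = (-3*2 - 6)*(6 + 4) = (-6 - 6)*10 = -12*10 = -120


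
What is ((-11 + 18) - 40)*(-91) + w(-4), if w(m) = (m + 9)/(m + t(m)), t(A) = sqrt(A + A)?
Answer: 18013/6 - 5*I*sqrt(2)/12 ≈ 3002.2 - 0.58926*I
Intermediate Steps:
t(A) = sqrt(2)*sqrt(A) (t(A) = sqrt(2*A) = sqrt(2)*sqrt(A))
w(m) = (9 + m)/(m + sqrt(2)*sqrt(m)) (w(m) = (m + 9)/(m + sqrt(2)*sqrt(m)) = (9 + m)/(m + sqrt(2)*sqrt(m)))
((-11 + 18) - 40)*(-91) + w(-4) = ((-11 + 18) - 40)*(-91) + (9 - 4)/(-4 + sqrt(2)*sqrt(-4)) = (7 - 40)*(-91) + 5/(-4 + sqrt(2)*(2*I)) = -33*(-91) + 5/(-4 + 2*I*sqrt(2)) = 3003 + 5/(-4 + 2*I*sqrt(2))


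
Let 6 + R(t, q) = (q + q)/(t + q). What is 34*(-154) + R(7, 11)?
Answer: -47167/9 ≈ -5240.8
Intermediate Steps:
R(t, q) = -6 + 2*q/(q + t) (R(t, q) = -6 + (q + q)/(t + q) = -6 + (2*q)/(q + t) = -6 + 2*q/(q + t))
34*(-154) + R(7, 11) = 34*(-154) + 2*(-3*7 - 2*11)/(11 + 7) = -5236 + 2*(-21 - 22)/18 = -5236 + 2*(1/18)*(-43) = -5236 - 43/9 = -47167/9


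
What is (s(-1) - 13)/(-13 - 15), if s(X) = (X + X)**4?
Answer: -3/28 ≈ -0.10714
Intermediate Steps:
s(X) = 16*X**4 (s(X) = (2*X)**4 = 16*X**4)
(s(-1) - 13)/(-13 - 15) = (16*(-1)**4 - 13)/(-13 - 15) = (16*1 - 13)/(-28) = -(16 - 13)/28 = -1/28*3 = -3/28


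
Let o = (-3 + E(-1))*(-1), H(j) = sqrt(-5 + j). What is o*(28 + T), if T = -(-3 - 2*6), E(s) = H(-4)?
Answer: 129 - 129*I ≈ 129.0 - 129.0*I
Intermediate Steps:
E(s) = 3*I (E(s) = sqrt(-5 - 4) = sqrt(-9) = 3*I)
o = 3 - 3*I (o = (-3 + 3*I)*(-1) = 3 - 3*I ≈ 3.0 - 3.0*I)
T = 15 (T = -(-3 - 12) = -1*(-15) = 15)
o*(28 + T) = (3 - 3*I)*(28 + 15) = (3 - 3*I)*43 = 129 - 129*I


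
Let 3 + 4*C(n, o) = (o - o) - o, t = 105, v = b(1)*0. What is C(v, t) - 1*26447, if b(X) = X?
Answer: -26474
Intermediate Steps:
v = 0 (v = 1*0 = 0)
C(n, o) = -¾ - o/4 (C(n, o) = -¾ + ((o - o) - o)/4 = -¾ + (0 - o)/4 = -¾ + (-o)/4 = -¾ - o/4)
C(v, t) - 1*26447 = (-¾ - ¼*105) - 1*26447 = (-¾ - 105/4) - 26447 = -27 - 26447 = -26474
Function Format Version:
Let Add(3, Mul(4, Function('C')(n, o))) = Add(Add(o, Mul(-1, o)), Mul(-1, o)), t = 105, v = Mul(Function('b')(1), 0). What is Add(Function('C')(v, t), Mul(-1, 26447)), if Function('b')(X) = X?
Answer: -26474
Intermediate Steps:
v = 0 (v = Mul(1, 0) = 0)
Function('C')(n, o) = Add(Rational(-3, 4), Mul(Rational(-1, 4), o)) (Function('C')(n, o) = Add(Rational(-3, 4), Mul(Rational(1, 4), Add(Add(o, Mul(-1, o)), Mul(-1, o)))) = Add(Rational(-3, 4), Mul(Rational(1, 4), Add(0, Mul(-1, o)))) = Add(Rational(-3, 4), Mul(Rational(1, 4), Mul(-1, o))) = Add(Rational(-3, 4), Mul(Rational(-1, 4), o)))
Add(Function('C')(v, t), Mul(-1, 26447)) = Add(Add(Rational(-3, 4), Mul(Rational(-1, 4), 105)), Mul(-1, 26447)) = Add(Add(Rational(-3, 4), Rational(-105, 4)), -26447) = Add(-27, -26447) = -26474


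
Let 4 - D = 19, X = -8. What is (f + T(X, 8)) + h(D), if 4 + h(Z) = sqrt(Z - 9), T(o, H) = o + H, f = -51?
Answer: -55 + 2*I*sqrt(6) ≈ -55.0 + 4.899*I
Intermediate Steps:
D = -15 (D = 4 - 1*19 = 4 - 19 = -15)
T(o, H) = H + o
h(Z) = -4 + sqrt(-9 + Z) (h(Z) = -4 + sqrt(Z - 9) = -4 + sqrt(-9 + Z))
(f + T(X, 8)) + h(D) = (-51 + (8 - 8)) + (-4 + sqrt(-9 - 15)) = (-51 + 0) + (-4 + sqrt(-24)) = -51 + (-4 + 2*I*sqrt(6)) = -55 + 2*I*sqrt(6)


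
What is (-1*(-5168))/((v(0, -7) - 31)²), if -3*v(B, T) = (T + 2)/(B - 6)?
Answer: 1674432/316969 ≈ 5.2826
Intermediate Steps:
v(B, T) = -(2 + T)/(3*(-6 + B)) (v(B, T) = -(T + 2)/(3*(B - 6)) = -(2 + T)/(3*(-6 + B)))
(-1*(-5168))/((v(0, -7) - 31)²) = (-1*(-5168))/(((-2 - 1*(-7))/(3*(-6 + 0)) - 31)²) = 5168/(((⅓)*(-2 + 7)/(-6) - 31)²) = 5168/(((⅓)*(-⅙)*5 - 31)²) = 5168/((-5/18 - 31)²) = 5168/((-563/18)²) = 5168/(316969/324) = 5168*(324/316969) = 1674432/316969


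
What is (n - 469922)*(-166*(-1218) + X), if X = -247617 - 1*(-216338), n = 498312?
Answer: 4852106510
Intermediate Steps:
X = -31279 (X = -247617 + 216338 = -31279)
(n - 469922)*(-166*(-1218) + X) = (498312 - 469922)*(-166*(-1218) - 31279) = 28390*(202188 - 31279) = 28390*170909 = 4852106510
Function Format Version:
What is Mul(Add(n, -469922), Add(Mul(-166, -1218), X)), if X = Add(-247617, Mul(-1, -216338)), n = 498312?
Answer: 4852106510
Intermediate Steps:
X = -31279 (X = Add(-247617, 216338) = -31279)
Mul(Add(n, -469922), Add(Mul(-166, -1218), X)) = Mul(Add(498312, -469922), Add(Mul(-166, -1218), -31279)) = Mul(28390, Add(202188, -31279)) = Mul(28390, 170909) = 4852106510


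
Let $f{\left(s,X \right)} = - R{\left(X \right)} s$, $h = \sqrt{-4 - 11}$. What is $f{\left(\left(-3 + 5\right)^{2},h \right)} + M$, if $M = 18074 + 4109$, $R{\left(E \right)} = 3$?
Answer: $22171$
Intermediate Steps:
$h = i \sqrt{15}$ ($h = \sqrt{-15} = i \sqrt{15} \approx 3.873 i$)
$f{\left(s,X \right)} = - 3 s$ ($f{\left(s,X \right)} = \left(-1\right) 3 s = - 3 s$)
$M = 22183$
$f{\left(\left(-3 + 5\right)^{2},h \right)} + M = - 3 \left(-3 + 5\right)^{2} + 22183 = - 3 \cdot 2^{2} + 22183 = \left(-3\right) 4 + 22183 = -12 + 22183 = 22171$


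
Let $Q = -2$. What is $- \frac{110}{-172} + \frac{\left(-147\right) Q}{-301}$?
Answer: $- \frac{29}{86} \approx -0.33721$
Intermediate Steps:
$- \frac{110}{-172} + \frac{\left(-147\right) Q}{-301} = - \frac{110}{-172} + \frac{\left(-147\right) \left(-2\right)}{-301} = \left(-110\right) \left(- \frac{1}{172}\right) + 294 \left(- \frac{1}{301}\right) = \frac{55}{86} - \frac{42}{43} = - \frac{29}{86}$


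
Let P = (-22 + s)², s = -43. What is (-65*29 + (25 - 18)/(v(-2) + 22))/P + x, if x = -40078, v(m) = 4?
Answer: -4402617303/109850 ≈ -40078.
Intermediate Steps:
P = 4225 (P = (-22 - 43)² = (-65)² = 4225)
(-65*29 + (25 - 18)/(v(-2) + 22))/P + x = (-65*29 + (25 - 18)/(4 + 22))/4225 - 40078 = (-1885 + 7/26)*(1/4225) - 40078 = -49003/26*1/4225 - 40078 = -49003/109850 - 40078 = -4402617303/109850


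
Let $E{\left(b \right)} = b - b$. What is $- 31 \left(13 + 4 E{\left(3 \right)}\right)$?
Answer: $-403$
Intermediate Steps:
$E{\left(b \right)} = 0$
$- 31 \left(13 + 4 E{\left(3 \right)}\right) = - 31 \left(13 + 4 \cdot 0\right) = - 31 \left(13 + 0\right) = \left(-31\right) 13 = -403$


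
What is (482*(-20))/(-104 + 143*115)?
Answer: -9640/16341 ≈ -0.58993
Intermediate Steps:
(482*(-20))/(-104 + 143*115) = -9640/(-104 + 16445) = -9640/16341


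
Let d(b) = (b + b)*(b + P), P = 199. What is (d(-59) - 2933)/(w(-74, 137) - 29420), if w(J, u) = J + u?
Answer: 19453/29357 ≈ 0.66264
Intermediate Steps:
d(b) = 2*b*(199 + b) (d(b) = (b + b)*(b + 199) = (2*b)*(199 + b) = 2*b*(199 + b))
(d(-59) - 2933)/(w(-74, 137) - 29420) = (2*(-59)*(199 - 59) - 2933)/((-74 + 137) - 29420) = (2*(-59)*140 - 2933)/(63 - 29420) = (-16520 - 2933)/(-29357) = -19453*(-1/29357) = 19453/29357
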